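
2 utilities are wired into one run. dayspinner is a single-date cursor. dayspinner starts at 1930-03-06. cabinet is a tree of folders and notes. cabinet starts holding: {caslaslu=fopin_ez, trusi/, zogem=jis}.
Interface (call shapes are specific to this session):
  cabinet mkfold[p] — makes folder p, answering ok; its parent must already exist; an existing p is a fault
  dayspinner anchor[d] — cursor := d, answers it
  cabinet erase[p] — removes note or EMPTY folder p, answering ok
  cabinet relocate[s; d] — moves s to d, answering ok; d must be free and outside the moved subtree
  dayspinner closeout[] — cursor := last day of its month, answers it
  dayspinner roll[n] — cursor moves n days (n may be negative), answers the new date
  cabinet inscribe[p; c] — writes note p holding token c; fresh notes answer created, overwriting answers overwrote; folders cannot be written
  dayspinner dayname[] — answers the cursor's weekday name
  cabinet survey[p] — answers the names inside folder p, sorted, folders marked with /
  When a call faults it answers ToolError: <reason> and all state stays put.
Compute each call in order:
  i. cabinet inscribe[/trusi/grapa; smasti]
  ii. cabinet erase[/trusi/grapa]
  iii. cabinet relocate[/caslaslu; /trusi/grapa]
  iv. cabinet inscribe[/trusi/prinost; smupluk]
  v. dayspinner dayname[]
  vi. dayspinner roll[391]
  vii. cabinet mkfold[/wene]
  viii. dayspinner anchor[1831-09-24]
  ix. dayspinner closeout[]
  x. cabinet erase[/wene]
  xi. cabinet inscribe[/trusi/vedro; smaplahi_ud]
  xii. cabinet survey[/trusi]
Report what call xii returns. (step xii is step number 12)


Answer: [grapa, prinost, vedro]

Derivation:
;; cabinet inscribe(p: /trusi/grapa, c: smasti) == created
;; cabinet erase(p: /trusi/grapa) == ok
;; cabinet relocate(s: /caslaslu, d: /trusi/grapa) == ok
;; cabinet inscribe(p: /trusi/prinost, c: smupluk) == created
;; dayspinner dayname() == Thursday
;; dayspinner roll(n: 391) == 1931-04-01
;; cabinet mkfold(p: /wene) == ok
;; dayspinner anchor(d: 1831-09-24) == 1831-09-24
;; dayspinner closeout() == 1831-09-30
;; cabinet erase(p: /wene) == ok
;; cabinet inscribe(p: /trusi/vedro, c: smaplahi_ud) == created
;; cabinet survey(p: /trusi) == [grapa, prinost, vedro]


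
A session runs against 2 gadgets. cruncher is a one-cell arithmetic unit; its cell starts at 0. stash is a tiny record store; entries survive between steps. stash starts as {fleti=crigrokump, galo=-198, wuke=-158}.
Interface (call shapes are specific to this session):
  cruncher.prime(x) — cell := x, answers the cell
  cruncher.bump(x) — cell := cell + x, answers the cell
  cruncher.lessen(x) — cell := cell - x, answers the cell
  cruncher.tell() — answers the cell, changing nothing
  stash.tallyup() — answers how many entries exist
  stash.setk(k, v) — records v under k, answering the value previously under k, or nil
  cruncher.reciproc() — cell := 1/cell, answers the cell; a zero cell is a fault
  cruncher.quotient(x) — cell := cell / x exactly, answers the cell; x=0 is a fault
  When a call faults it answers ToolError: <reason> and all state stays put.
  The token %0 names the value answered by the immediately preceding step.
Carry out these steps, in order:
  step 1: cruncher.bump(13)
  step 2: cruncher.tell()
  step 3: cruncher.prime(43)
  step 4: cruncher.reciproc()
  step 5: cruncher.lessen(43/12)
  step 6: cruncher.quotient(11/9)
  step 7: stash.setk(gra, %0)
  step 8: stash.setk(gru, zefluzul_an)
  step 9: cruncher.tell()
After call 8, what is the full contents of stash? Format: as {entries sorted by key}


Answer: {fleti=crigrokump, galo=-198, gra=-501/172, gru=zefluzul_an, wuke=-158}

Derivation:
% cruncher.bump x='13'
= 13
% cruncher.tell
= 13
% cruncher.prime x='43'
= 43
% cruncher.reciproc
= 1/43
% cruncher.lessen x='43/12'
= -1837/516
% cruncher.quotient x='11/9'
= -501/172
% stash.setk k='gra' v='%0'
= nil
% stash.setk k='gru' v='zefluzul_an'
= nil
% cruncher.tell
= -501/172


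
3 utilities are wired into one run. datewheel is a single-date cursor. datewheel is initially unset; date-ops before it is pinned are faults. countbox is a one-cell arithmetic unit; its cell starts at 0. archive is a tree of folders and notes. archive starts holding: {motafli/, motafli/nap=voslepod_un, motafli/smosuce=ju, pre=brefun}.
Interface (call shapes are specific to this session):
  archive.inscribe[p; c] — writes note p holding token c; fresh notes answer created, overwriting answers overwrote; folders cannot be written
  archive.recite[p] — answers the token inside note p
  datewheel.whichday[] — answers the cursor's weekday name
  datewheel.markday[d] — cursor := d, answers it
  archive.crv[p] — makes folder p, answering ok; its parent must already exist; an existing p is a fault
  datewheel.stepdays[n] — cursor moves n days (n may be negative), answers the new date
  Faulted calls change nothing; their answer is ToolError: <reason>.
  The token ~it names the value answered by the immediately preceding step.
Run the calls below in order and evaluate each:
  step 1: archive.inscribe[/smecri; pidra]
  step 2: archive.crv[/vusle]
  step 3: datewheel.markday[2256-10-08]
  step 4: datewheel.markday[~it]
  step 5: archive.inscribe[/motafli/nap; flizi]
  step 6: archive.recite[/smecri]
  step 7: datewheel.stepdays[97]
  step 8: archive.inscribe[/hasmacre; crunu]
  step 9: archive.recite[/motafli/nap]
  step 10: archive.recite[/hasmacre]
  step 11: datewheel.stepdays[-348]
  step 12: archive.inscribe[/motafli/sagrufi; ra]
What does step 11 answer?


# archive.inscribe(p='/smecri', c='pidra') ~> created
# archive.crv(p='/vusle') ~> ok
# datewheel.markday(d='2256-10-08') ~> 2256-10-08
# datewheel.markday(d='~it') ~> 2256-10-08
# archive.inscribe(p='/motafli/nap', c='flizi') ~> overwrote
# archive.recite(p='/smecri') ~> pidra
# datewheel.stepdays(n='97') ~> 2257-01-13
# archive.inscribe(p='/hasmacre', c='crunu') ~> created
# archive.recite(p='/motafli/nap') ~> flizi
# archive.recite(p='/hasmacre') ~> crunu
# datewheel.stepdays(n='-348') ~> 2256-01-31
# archive.inscribe(p='/motafli/sagrufi', c='ra') ~> created

Answer: 2256-01-31


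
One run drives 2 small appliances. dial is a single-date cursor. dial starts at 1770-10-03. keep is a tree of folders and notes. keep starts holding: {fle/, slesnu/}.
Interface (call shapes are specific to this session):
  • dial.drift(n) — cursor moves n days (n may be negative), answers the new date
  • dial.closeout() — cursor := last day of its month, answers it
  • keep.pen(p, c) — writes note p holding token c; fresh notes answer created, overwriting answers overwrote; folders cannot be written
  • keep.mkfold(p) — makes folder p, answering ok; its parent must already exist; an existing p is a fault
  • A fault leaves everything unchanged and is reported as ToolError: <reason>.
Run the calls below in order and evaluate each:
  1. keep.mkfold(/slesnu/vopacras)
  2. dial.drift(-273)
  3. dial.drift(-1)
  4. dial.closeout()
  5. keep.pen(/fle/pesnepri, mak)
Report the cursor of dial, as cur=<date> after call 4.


$ mkfold p=/slesnu/vopacras
:: ok
$ drift n=-273
:: 1770-01-03
$ drift n=-1
:: 1770-01-02
$ closeout
:: 1770-01-31
$ pen p=/fle/pesnepri c=mak
:: created

Answer: cur=1770-01-31


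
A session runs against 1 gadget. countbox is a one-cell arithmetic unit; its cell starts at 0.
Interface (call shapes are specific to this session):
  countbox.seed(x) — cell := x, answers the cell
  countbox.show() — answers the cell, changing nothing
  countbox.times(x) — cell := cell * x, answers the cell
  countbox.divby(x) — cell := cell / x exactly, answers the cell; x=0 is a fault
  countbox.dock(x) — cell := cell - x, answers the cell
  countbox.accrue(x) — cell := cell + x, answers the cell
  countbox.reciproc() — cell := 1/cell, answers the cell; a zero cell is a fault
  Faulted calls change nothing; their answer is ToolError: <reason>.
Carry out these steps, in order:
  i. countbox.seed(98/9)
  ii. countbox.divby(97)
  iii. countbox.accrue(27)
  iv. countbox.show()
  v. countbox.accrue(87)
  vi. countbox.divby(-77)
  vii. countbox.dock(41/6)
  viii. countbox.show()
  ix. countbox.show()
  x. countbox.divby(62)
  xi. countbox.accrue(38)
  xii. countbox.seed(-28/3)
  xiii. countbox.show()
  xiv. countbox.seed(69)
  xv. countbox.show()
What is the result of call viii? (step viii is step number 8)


Calling countbox.seed on x: 98/9: 98/9.
I try countbox.divby on x: 97, yielding 98/873.
I invoke countbox.accrue on x: 27, and get 23669/873.
I invoke countbox.show(), giving 23669/873.
I run countbox.accrue on x: 87, → 99620/873.
I use countbox.divby on x: -77, which returns -99620/67221.
Now I run countbox.dock on x: 41/6, yielding -1117927/134442.
I use countbox.show(), — result: -1117927/134442.
I call countbox.show, — result: -1117927/134442.
Invoking countbox.divby on x: 62, and see -1117927/8335404.
I try countbox.accrue on x: 38, yielding 315627425/8335404.
Now I run countbox.seed on x: -28/3, giving -28/3.
I call countbox.show, yielding -28/3.
Calling countbox.seed on x: 69, and see 69.
I run countbox.show(): 69.

Answer: -1117927/134442


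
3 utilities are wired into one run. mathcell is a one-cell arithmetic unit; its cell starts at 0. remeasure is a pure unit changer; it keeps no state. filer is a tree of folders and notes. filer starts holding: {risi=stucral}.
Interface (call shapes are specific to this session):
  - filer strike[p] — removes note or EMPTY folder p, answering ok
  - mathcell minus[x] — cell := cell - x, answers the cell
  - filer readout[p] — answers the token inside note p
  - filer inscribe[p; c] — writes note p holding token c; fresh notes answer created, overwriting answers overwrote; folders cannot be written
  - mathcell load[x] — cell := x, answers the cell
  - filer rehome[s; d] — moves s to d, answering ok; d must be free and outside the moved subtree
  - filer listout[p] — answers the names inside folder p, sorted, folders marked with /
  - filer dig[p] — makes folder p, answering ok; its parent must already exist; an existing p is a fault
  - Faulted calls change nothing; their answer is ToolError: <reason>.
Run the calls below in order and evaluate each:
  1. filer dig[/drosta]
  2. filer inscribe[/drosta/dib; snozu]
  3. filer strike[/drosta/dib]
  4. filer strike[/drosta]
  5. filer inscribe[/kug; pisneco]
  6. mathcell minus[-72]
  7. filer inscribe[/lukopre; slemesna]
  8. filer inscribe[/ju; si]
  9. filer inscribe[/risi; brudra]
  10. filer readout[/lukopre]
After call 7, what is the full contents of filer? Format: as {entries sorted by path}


Step: filer dig[/drosta]
Result: ok
Step: filer inscribe[/drosta/dib; snozu]
Result: created
Step: filer strike[/drosta/dib]
Result: ok
Step: filer strike[/drosta]
Result: ok
Step: filer inscribe[/kug; pisneco]
Result: created
Step: mathcell minus[-72]
Result: 72
Step: filer inscribe[/lukopre; slemesna]
Result: created
Step: filer inscribe[/ju; si]
Result: created
Step: filer inscribe[/risi; brudra]
Result: overwrote
Step: filer readout[/lukopre]
Result: slemesna

Answer: {kug=pisneco, lukopre=slemesna, risi=stucral}


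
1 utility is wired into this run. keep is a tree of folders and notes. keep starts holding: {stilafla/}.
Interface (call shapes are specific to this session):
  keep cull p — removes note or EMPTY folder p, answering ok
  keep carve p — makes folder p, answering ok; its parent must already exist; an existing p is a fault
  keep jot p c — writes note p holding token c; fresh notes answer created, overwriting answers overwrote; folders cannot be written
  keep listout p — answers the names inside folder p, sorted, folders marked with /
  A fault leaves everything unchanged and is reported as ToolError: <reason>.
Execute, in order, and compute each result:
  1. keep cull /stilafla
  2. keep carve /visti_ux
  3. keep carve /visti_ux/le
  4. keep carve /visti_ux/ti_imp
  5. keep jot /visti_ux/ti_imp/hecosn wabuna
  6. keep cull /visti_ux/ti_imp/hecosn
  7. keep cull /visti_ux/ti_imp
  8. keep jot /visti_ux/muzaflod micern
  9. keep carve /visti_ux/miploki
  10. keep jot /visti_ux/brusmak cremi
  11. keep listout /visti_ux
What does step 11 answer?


// keep cull(p: /stilafla) -> ok
// keep carve(p: /visti_ux) -> ok
// keep carve(p: /visti_ux/le) -> ok
// keep carve(p: /visti_ux/ti_imp) -> ok
// keep jot(p: /visti_ux/ti_imp/hecosn, c: wabuna) -> created
// keep cull(p: /visti_ux/ti_imp/hecosn) -> ok
// keep cull(p: /visti_ux/ti_imp) -> ok
// keep jot(p: /visti_ux/muzaflod, c: micern) -> created
// keep carve(p: /visti_ux/miploki) -> ok
// keep jot(p: /visti_ux/brusmak, c: cremi) -> created
// keep listout(p: /visti_ux) -> [brusmak, le/, miploki/, muzaflod]

Answer: [brusmak, le/, miploki/, muzaflod]


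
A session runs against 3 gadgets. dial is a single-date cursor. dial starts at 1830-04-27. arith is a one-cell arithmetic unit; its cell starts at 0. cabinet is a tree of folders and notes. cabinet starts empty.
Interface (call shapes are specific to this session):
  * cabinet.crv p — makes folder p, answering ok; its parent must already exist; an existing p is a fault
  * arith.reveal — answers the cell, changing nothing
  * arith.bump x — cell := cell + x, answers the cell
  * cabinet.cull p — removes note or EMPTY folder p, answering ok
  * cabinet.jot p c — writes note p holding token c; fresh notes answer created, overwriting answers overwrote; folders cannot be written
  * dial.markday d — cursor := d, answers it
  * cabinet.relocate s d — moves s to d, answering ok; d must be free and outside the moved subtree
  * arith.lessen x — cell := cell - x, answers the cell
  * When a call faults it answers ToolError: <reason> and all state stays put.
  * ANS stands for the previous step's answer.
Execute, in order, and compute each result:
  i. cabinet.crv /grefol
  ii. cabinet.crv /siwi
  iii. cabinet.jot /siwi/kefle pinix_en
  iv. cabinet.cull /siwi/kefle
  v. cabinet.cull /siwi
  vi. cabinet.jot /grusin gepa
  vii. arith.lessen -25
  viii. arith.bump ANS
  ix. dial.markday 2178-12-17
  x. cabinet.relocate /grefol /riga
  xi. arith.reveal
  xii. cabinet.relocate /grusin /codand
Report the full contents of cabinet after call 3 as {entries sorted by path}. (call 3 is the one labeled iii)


CALL cabinet.crv[p=/grefol]
RET  ok
CALL cabinet.crv[p=/siwi]
RET  ok
CALL cabinet.jot[p=/siwi/kefle; c=pinix_en]
RET  created
CALL cabinet.cull[p=/siwi/kefle]
RET  ok
CALL cabinet.cull[p=/siwi]
RET  ok
CALL cabinet.jot[p=/grusin; c=gepa]
RET  created
CALL arith.lessen[x=-25]
RET  25
CALL arith.bump[x=ANS]
RET  50
CALL dial.markday[d=2178-12-17]
RET  2178-12-17
CALL cabinet.relocate[s=/grefol; d=/riga]
RET  ok
CALL arith.reveal[]
RET  50
CALL cabinet.relocate[s=/grusin; d=/codand]
RET  ok

Answer: {grefol/, siwi/, siwi/kefle=pinix_en}


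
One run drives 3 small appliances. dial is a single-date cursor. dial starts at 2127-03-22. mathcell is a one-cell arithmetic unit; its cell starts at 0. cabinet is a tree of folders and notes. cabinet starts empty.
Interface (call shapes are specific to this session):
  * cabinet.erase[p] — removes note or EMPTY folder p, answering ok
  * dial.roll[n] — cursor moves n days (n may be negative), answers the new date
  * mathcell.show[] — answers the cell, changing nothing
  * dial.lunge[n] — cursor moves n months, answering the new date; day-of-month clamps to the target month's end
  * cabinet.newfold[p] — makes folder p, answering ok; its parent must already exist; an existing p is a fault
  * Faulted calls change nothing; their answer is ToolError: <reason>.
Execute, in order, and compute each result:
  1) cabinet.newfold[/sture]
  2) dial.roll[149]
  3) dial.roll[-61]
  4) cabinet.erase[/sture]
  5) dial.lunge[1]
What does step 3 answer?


% newfold p='/sture'
[out] ok
% roll n='149'
[out] 2127-08-18
% roll n='-61'
[out] 2127-06-18
% erase p='/sture'
[out] ok
% lunge n='1'
[out] 2127-07-18

Answer: 2127-06-18


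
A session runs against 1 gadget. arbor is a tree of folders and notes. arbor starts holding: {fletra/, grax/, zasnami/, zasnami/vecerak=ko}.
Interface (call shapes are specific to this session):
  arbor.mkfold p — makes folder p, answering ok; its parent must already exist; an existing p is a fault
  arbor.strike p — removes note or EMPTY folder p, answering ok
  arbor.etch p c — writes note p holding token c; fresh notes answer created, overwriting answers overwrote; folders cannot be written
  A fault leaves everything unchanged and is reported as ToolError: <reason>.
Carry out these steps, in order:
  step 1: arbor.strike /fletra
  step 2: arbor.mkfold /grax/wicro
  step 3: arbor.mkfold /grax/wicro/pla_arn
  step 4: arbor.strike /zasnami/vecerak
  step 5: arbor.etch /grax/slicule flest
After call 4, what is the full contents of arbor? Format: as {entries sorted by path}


Answer: {grax/, grax/wicro/, grax/wicro/pla_arn/, zasnami/}

Derivation:
==> strike(p=/fletra)
<== ok
==> mkfold(p=/grax/wicro)
<== ok
==> mkfold(p=/grax/wicro/pla_arn)
<== ok
==> strike(p=/zasnami/vecerak)
<== ok
==> etch(p=/grax/slicule, c=flest)
<== created


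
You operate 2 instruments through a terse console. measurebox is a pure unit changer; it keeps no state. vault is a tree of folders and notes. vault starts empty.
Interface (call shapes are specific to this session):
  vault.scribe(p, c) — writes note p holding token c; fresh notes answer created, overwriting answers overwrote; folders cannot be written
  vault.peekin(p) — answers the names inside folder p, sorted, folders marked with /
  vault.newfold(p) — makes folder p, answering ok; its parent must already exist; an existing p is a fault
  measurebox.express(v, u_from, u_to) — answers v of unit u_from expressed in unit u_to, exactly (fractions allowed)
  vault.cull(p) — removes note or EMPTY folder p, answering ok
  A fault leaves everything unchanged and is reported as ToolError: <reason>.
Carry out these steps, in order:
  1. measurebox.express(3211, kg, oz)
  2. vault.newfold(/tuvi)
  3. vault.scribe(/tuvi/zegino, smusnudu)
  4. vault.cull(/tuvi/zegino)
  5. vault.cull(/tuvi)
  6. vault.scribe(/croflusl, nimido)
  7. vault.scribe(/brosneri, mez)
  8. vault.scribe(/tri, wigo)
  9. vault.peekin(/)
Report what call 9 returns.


Answer: [brosneri, croflusl, tri]

Derivation:
-> express(v: 3211, u_from: kg, u_to: oz)
<- 5137600000000/45359237
-> newfold(p: /tuvi)
<- ok
-> scribe(p: /tuvi/zegino, c: smusnudu)
<- created
-> cull(p: /tuvi/zegino)
<- ok
-> cull(p: /tuvi)
<- ok
-> scribe(p: /croflusl, c: nimido)
<- created
-> scribe(p: /brosneri, c: mez)
<- created
-> scribe(p: /tri, c: wigo)
<- created
-> peekin(p: /)
<- [brosneri, croflusl, tri]


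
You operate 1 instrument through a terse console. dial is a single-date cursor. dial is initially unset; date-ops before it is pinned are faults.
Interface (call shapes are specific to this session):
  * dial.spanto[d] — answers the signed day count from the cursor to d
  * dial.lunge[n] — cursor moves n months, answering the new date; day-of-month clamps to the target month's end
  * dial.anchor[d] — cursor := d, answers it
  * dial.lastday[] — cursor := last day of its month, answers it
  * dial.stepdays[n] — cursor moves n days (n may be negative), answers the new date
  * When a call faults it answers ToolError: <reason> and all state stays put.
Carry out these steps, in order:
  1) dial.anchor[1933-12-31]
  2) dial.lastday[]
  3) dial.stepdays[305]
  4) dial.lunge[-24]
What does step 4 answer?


Answer: 1932-11-01

Derivation:
Then dial.anchor using d: 1933-12-31, giving 1933-12-31.
Using dial.lastday(), and get 1933-12-31.
I run dial.stepdays using n: 305, and get 1934-11-01.
I call dial.lunge using n: -24, yielding 1932-11-01.


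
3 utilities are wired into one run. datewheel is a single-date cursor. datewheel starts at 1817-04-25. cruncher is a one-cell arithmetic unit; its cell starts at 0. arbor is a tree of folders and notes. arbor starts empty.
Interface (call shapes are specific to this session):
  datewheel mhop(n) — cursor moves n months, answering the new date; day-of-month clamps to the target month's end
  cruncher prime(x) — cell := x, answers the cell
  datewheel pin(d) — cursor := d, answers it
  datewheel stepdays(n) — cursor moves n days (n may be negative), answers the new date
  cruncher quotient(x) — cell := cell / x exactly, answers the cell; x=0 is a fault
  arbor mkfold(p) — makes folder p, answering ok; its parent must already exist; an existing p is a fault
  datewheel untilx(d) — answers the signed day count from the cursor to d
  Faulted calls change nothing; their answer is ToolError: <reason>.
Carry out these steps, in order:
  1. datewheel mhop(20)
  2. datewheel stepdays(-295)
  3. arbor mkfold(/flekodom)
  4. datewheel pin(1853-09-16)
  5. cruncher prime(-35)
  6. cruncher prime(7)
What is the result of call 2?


> datewheel mhop n=20
[out] 1818-12-25
> datewheel stepdays n=-295
[out] 1818-03-05
> arbor mkfold p=/flekodom
[out] ok
> datewheel pin d=1853-09-16
[out] 1853-09-16
> cruncher prime x=-35
[out] -35
> cruncher prime x=7
[out] 7

Answer: 1818-03-05


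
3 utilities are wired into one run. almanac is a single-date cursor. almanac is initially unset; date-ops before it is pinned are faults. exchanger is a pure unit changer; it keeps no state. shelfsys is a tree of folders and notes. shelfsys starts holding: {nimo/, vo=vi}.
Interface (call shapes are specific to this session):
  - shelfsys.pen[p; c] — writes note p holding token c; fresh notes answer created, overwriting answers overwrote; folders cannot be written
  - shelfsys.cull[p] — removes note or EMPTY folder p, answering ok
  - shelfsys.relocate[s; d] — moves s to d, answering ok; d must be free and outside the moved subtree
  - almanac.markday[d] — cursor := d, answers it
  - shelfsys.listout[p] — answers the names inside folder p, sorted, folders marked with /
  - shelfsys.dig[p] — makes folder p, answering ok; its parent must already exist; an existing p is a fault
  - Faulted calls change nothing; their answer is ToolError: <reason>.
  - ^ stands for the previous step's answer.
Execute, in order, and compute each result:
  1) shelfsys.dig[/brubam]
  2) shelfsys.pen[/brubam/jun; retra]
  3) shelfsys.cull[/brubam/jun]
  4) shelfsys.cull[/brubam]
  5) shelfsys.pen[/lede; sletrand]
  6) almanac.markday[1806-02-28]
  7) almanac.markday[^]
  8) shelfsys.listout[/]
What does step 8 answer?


Answer: [lede, nimo/, vo]

Derivation:
[in] shelfsys.dig /brubam
:: ok
[in] shelfsys.pen /brubam/jun retra
:: created
[in] shelfsys.cull /brubam/jun
:: ok
[in] shelfsys.cull /brubam
:: ok
[in] shelfsys.pen /lede sletrand
:: created
[in] almanac.markday 1806-02-28
:: 1806-02-28
[in] almanac.markday ^
:: 1806-02-28
[in] shelfsys.listout /
:: [lede, nimo/, vo]


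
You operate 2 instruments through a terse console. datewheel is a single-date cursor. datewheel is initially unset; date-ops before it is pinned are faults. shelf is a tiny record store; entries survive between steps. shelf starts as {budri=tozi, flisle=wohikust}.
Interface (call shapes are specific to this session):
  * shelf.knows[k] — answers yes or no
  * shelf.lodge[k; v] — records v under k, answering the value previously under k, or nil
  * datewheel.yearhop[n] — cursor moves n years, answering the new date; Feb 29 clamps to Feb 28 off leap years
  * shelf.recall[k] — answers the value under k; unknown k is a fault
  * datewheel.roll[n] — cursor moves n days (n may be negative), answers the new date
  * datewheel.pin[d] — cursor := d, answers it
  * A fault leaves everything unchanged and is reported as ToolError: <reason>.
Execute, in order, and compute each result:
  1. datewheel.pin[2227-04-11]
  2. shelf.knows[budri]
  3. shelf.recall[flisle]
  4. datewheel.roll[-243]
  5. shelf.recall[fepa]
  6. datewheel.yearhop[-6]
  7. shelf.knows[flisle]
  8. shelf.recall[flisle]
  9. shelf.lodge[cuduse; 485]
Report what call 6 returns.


·→ datewheel.pin(d→2227-04-11)
·← 2227-04-11
·→ shelf.knows(k→budri)
·← yes
·→ shelf.recall(k→flisle)
·← wohikust
·→ datewheel.roll(n→-243)
·← 2226-08-11
·→ shelf.recall(k→fepa)
·← ToolError: no such key fepa
·→ datewheel.yearhop(n→-6)
·← 2220-08-11
·→ shelf.knows(k→flisle)
·← yes
·→ shelf.recall(k→flisle)
·← wohikust
·→ shelf.lodge(k→cuduse, v→485)
·← nil

Answer: 2220-08-11


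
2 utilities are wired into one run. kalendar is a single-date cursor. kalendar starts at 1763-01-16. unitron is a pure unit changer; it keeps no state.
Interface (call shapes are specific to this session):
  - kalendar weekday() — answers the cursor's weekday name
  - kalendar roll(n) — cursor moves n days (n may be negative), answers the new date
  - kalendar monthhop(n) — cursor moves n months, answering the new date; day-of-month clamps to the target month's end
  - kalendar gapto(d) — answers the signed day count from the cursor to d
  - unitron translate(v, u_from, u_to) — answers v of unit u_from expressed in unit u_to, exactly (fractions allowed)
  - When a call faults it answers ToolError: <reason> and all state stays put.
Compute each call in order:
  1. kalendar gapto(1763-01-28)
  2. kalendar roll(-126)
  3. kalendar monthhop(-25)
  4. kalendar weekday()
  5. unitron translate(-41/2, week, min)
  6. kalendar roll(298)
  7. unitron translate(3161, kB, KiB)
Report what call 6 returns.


==> kalendar gapto(1763-01-28)
<== 12
==> kalendar roll(-126)
<== 1762-09-12
==> kalendar monthhop(-25)
<== 1760-08-12
==> kalendar weekday()
<== Tuesday
==> unitron translate(-41/2, week, min)
<== -206640
==> kalendar roll(298)
<== 1761-06-06
==> unitron translate(3161, kB, KiB)
<== 395125/128

Answer: 1761-06-06


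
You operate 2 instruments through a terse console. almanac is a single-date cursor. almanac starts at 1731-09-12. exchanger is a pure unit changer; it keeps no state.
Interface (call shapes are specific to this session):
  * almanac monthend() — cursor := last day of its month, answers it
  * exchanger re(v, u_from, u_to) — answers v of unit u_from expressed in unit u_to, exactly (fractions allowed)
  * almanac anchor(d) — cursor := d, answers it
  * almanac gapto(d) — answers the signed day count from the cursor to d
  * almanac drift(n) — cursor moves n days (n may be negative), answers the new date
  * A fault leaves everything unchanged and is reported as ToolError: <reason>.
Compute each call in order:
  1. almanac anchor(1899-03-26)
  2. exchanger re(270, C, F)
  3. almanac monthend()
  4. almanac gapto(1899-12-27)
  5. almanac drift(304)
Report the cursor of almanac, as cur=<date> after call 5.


>> almanac anchor(d=1899-03-26)
<< 1899-03-26
>> exchanger re(v=270, u_from=C, u_to=F)
<< 518
>> almanac monthend()
<< 1899-03-31
>> almanac gapto(d=1899-12-27)
<< 271
>> almanac drift(n=304)
<< 1900-01-29

Answer: cur=1900-01-29


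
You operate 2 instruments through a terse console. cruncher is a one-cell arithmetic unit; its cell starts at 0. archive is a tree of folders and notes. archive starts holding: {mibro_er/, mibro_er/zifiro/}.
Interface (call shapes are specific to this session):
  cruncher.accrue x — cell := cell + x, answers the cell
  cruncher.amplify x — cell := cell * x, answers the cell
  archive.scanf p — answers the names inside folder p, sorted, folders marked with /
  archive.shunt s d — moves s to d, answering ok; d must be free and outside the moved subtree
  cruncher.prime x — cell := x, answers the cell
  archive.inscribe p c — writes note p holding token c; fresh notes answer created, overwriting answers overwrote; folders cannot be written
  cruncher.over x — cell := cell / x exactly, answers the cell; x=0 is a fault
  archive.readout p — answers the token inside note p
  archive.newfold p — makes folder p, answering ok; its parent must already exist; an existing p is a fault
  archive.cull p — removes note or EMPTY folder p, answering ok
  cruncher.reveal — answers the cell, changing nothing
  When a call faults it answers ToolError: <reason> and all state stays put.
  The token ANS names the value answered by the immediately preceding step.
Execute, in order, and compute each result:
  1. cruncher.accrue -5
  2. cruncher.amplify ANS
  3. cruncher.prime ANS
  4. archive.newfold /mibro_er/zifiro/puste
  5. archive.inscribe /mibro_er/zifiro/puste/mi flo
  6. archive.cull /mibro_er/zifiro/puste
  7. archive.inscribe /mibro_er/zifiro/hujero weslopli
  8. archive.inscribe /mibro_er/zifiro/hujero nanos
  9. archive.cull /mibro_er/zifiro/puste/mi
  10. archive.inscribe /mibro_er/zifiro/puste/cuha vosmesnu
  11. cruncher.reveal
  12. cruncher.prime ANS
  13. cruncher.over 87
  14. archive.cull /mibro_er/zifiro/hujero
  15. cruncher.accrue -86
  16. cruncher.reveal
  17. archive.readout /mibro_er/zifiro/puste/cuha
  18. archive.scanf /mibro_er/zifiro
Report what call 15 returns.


I call cruncher.accrue passing x→-5, — result: -5.
I call cruncher.amplify passing x→ANS, which returns 25.
Calling cruncher.prime passing x→ANS, and see 25.
Invoking archive.newfold passing p→/mibro_er/zifiro/puste, → ok.
Using archive.inscribe passing p→/mibro_er/zifiro/puste/mi, c→flo: created.
I try archive.cull passing p→/mibro_er/zifiro/puste, — result: ToolError: not empty.
I invoke archive.inscribe passing p→/mibro_er/zifiro/hujero, c→weslopli, and observe created.
I invoke archive.inscribe passing p→/mibro_er/zifiro/hujero, c→nanos, and see overwrote.
I invoke archive.cull passing p→/mibro_er/zifiro/puste/mi, and observe ok.
Next I call archive.inscribe passing p→/mibro_er/zifiro/puste/cuha, c→vosmesnu, which returns created.
I call cruncher.reveal, — result: 25.
I invoke cruncher.prime passing x→ANS: 25.
I use cruncher.over passing x→87, and get 25/87.
I call archive.cull passing p→/mibro_er/zifiro/hujero, yielding ok.
I try cruncher.accrue passing x→-86, which returns -7457/87.
I call cruncher.reveal(), which returns -7457/87.
I use archive.readout passing p→/mibro_er/zifiro/puste/cuha, — result: vosmesnu.
I call archive.scanf passing p→/mibro_er/zifiro, giving [puste/].

Answer: -7457/87


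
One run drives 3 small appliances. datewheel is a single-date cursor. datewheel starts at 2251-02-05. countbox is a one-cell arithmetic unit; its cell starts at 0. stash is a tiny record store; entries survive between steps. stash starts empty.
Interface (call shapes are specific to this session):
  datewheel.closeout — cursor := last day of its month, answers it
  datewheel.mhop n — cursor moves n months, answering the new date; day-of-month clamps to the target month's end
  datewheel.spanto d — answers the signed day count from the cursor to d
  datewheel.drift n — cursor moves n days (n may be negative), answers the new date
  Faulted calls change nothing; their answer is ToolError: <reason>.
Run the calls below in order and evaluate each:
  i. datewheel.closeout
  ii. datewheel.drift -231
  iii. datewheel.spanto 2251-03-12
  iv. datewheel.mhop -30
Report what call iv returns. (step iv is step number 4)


Answer: 2248-01-12

Derivation:
-> closeout()
<- 2251-02-28
-> drift(n: -231)
<- 2250-07-12
-> spanto(d: 2251-03-12)
<- 243
-> mhop(n: -30)
<- 2248-01-12


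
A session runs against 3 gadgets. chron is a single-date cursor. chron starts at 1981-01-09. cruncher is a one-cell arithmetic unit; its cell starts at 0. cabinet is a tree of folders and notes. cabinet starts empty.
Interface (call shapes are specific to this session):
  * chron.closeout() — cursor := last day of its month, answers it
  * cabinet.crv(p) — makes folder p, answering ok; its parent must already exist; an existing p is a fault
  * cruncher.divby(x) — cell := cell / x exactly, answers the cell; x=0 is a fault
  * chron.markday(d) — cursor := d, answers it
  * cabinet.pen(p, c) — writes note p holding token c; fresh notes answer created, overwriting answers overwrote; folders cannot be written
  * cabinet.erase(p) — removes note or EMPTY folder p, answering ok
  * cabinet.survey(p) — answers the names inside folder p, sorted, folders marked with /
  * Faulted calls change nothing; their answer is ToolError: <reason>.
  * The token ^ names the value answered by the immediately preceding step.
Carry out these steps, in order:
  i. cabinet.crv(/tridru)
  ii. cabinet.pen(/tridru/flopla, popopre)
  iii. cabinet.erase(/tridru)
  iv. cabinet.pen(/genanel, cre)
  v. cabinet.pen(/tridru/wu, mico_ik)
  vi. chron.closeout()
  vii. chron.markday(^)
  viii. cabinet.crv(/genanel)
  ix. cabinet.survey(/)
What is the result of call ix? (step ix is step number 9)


Answer: [genanel, tridru/]

Derivation:
$ crv p: /tridru
  ok
$ pen p: /tridru/flopla c: popopre
  created
$ erase p: /tridru
  ToolError: not empty
$ pen p: /genanel c: cre
  created
$ pen p: /tridru/wu c: mico_ik
  created
$ closeout
  1981-01-31
$ markday d: ^
  1981-01-31
$ crv p: /genanel
  ToolError: exists
$ survey p: /
  [genanel, tridru/]


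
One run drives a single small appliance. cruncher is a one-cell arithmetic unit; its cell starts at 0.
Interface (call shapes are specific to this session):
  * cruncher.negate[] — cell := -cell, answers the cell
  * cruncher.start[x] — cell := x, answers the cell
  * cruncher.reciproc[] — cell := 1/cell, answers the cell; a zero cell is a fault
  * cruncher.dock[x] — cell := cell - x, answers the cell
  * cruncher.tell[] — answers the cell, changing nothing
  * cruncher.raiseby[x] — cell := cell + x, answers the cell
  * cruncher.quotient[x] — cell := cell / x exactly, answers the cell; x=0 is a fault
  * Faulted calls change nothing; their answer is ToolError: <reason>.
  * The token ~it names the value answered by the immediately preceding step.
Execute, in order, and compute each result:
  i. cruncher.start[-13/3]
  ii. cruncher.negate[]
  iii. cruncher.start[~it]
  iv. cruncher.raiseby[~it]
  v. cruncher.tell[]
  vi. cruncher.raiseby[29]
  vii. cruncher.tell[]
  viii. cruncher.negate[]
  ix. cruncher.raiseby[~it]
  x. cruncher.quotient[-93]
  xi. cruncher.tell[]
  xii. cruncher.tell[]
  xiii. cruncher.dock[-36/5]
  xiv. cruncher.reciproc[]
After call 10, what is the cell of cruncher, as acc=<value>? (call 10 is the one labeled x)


Answer: acc=226/279

Derivation:
% cruncher.start(x→-13/3) ~> -13/3
% cruncher.negate() ~> 13/3
% cruncher.start(x→~it) ~> 13/3
% cruncher.raiseby(x→~it) ~> 26/3
% cruncher.tell() ~> 26/3
% cruncher.raiseby(x→29) ~> 113/3
% cruncher.tell() ~> 113/3
% cruncher.negate() ~> -113/3
% cruncher.raiseby(x→~it) ~> -226/3
% cruncher.quotient(x→-93) ~> 226/279
% cruncher.tell() ~> 226/279
% cruncher.tell() ~> 226/279
% cruncher.dock(x→-36/5) ~> 11174/1395
% cruncher.reciproc() ~> 1395/11174


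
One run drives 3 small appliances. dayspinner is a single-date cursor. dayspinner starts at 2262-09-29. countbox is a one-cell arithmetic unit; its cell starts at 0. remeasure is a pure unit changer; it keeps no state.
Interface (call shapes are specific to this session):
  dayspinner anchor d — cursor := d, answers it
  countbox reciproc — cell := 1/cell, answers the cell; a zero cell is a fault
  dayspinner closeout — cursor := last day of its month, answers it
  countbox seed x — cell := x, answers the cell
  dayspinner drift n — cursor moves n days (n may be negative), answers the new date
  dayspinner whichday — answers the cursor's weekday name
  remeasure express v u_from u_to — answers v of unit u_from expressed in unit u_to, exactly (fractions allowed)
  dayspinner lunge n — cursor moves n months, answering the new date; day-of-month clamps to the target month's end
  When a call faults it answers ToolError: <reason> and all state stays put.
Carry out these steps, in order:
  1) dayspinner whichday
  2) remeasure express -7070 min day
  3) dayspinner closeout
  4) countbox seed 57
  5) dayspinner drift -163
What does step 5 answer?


// 1. dayspinner whichday() == Monday
// 2. remeasure express(-7070, min, day) == -707/144
// 3. dayspinner closeout() == 2262-09-30
// 4. countbox seed(57) == 57
// 5. dayspinner drift(-163) == 2262-04-20

Answer: 2262-04-20


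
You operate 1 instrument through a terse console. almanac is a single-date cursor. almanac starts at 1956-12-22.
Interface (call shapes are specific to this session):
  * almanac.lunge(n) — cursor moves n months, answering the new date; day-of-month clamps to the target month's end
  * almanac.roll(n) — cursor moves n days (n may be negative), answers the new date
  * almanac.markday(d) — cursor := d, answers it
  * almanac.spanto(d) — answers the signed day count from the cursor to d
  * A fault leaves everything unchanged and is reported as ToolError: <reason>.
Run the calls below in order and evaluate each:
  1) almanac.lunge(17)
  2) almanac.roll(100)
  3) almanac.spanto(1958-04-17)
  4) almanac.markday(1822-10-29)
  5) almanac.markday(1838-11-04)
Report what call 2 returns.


Answer: 1958-08-30

Derivation:
% almanac.lunge(n='17') -> 1958-05-22
% almanac.roll(n='100') -> 1958-08-30
% almanac.spanto(d='1958-04-17') -> -135
% almanac.markday(d='1822-10-29') -> 1822-10-29
% almanac.markday(d='1838-11-04') -> 1838-11-04


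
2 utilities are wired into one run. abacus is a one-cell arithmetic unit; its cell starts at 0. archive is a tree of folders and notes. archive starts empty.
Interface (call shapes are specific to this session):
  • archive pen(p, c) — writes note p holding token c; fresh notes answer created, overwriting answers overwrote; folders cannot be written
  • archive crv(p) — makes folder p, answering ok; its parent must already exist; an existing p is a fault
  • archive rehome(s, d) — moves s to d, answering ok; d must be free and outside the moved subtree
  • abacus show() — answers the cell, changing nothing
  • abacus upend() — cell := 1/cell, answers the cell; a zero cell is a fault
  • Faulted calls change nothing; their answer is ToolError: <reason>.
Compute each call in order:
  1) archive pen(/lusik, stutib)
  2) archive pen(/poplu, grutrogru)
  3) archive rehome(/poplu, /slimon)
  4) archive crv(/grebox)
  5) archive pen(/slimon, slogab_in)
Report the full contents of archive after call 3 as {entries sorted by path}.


Answer: {lusik=stutib, slimon=grutrogru}

Derivation:
Step: archive pen[p='/lusik'; c='stutib']
Result: created
Step: archive pen[p='/poplu'; c='grutrogru']
Result: created
Step: archive rehome[s='/poplu'; d='/slimon']
Result: ok
Step: archive crv[p='/grebox']
Result: ok
Step: archive pen[p='/slimon'; c='slogab_in']
Result: overwrote


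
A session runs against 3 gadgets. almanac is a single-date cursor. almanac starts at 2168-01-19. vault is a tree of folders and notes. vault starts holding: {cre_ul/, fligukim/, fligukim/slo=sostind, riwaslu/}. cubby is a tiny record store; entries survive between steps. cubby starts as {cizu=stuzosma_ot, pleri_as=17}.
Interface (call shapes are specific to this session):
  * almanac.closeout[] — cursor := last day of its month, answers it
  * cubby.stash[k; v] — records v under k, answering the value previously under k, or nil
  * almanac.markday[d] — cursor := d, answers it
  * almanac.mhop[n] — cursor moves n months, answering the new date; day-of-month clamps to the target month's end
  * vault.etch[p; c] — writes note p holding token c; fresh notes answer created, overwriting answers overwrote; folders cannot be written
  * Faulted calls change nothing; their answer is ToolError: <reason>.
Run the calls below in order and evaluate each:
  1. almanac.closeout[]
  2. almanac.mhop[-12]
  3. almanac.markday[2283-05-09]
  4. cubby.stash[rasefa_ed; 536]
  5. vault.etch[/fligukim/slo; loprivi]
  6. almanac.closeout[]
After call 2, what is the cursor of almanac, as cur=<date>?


Answer: cur=2167-01-31

Derivation:
Next I call almanac.closeout(), — result: 2168-01-31.
Using almanac.mhop(n=-12), and see 2167-01-31.
I use almanac.markday(d=2283-05-09), and see 2283-05-09.
Using cubby.stash(k=rasefa_ed, v=536), and observe nil.
Using vault.etch(p=/fligukim/slo, c=loprivi), which returns overwrote.
Invoking almanac.closeout(), which returns 2283-05-31.


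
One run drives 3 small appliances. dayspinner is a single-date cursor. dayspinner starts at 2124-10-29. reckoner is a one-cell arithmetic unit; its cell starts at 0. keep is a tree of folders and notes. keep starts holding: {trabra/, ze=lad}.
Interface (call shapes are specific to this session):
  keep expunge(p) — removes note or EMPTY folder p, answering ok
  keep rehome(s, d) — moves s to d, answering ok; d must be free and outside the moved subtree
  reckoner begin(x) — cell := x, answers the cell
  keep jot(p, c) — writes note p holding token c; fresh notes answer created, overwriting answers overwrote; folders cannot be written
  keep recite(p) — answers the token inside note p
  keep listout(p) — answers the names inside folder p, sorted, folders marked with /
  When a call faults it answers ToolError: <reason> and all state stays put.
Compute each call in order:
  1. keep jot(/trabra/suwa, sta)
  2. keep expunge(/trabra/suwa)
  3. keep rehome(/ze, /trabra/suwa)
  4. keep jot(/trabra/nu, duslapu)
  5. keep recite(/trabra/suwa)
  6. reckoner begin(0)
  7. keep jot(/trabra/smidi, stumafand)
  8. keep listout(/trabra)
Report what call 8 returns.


Calling keep jot passing p='/trabra/suwa', c='sta', yielding created.
Calling keep expunge passing p='/trabra/suwa', and see ok.
I try keep rehome passing s='/ze', d='/trabra/suwa', and observe ok.
I call keep jot passing p='/trabra/nu', c='duslapu', giving created.
Next I call keep recite passing p='/trabra/suwa', and see lad.
I use reckoner begin passing x='0', yielding 0.
I invoke keep jot passing p='/trabra/smidi', c='stumafand', and observe created.
I call keep listout passing p='/trabra', and get [nu, smidi, suwa].

Answer: [nu, smidi, suwa]
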